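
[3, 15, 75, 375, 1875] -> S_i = 3*5^i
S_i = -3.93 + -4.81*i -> [-3.93, -8.74, -13.55, -18.36, -23.17]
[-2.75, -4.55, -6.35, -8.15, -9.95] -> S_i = -2.75 + -1.80*i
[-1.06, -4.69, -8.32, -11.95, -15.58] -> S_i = -1.06 + -3.63*i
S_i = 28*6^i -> [28, 168, 1008, 6048, 36288]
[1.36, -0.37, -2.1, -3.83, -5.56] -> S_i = 1.36 + -1.73*i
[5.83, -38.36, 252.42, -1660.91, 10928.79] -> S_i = 5.83*(-6.58)^i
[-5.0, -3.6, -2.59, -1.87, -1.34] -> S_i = -5.00*0.72^i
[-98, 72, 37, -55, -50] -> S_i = Random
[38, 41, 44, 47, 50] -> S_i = 38 + 3*i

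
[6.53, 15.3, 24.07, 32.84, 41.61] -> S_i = 6.53 + 8.77*i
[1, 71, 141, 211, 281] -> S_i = 1 + 70*i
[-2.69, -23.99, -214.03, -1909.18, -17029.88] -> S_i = -2.69*8.92^i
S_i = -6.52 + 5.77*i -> [-6.52, -0.75, 5.02, 10.79, 16.56]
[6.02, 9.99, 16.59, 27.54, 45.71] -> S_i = 6.02*1.66^i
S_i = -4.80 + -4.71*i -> [-4.8, -9.51, -14.22, -18.93, -23.64]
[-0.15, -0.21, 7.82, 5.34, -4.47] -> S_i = Random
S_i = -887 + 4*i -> [-887, -883, -879, -875, -871]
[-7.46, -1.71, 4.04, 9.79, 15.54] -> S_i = -7.46 + 5.75*i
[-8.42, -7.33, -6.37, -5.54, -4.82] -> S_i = -8.42*0.87^i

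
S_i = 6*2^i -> [6, 12, 24, 48, 96]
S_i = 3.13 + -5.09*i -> [3.13, -1.96, -7.05, -12.14, -17.23]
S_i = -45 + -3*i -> [-45, -48, -51, -54, -57]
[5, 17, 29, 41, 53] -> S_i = 5 + 12*i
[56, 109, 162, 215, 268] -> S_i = 56 + 53*i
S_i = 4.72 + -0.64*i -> [4.72, 4.08, 3.44, 2.8, 2.16]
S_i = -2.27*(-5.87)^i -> [-2.27, 13.32, -78.22, 459.13, -2695.12]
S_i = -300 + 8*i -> [-300, -292, -284, -276, -268]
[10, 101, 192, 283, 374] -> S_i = 10 + 91*i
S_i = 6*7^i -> [6, 42, 294, 2058, 14406]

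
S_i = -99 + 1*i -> [-99, -98, -97, -96, -95]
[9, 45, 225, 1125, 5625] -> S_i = 9*5^i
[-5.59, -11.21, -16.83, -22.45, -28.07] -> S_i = -5.59 + -5.62*i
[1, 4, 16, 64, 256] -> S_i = 1*4^i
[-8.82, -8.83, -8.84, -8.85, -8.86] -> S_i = -8.82 + -0.01*i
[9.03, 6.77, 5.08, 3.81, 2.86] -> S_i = 9.03*0.75^i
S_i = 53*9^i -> [53, 477, 4293, 38637, 347733]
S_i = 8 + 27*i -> [8, 35, 62, 89, 116]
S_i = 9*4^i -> [9, 36, 144, 576, 2304]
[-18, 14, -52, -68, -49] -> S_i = Random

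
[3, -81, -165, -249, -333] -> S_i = 3 + -84*i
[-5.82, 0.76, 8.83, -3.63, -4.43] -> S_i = Random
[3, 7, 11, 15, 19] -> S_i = 3 + 4*i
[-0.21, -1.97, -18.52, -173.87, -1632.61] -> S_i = -0.21*9.39^i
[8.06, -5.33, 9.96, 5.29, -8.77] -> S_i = Random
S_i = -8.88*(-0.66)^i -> [-8.88, 5.86, -3.87, 2.55, -1.68]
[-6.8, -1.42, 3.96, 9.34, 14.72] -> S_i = -6.80 + 5.38*i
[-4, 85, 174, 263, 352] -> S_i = -4 + 89*i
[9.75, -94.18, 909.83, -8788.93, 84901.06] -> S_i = 9.75*(-9.66)^i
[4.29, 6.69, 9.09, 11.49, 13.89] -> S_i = 4.29 + 2.40*i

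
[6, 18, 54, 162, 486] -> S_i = 6*3^i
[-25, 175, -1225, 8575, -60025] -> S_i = -25*-7^i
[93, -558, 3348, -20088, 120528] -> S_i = 93*-6^i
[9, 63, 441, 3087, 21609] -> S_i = 9*7^i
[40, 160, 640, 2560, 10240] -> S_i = 40*4^i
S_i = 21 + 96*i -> [21, 117, 213, 309, 405]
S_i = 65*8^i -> [65, 520, 4160, 33280, 266240]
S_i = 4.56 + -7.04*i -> [4.56, -2.48, -9.52, -16.56, -23.6]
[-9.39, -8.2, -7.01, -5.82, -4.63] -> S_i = -9.39 + 1.19*i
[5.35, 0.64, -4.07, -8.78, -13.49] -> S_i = 5.35 + -4.71*i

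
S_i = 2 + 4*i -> [2, 6, 10, 14, 18]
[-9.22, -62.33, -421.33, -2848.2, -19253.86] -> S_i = -9.22*6.76^i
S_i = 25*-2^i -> [25, -50, 100, -200, 400]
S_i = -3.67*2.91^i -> [-3.67, -10.68, -31.08, -90.44, -263.17]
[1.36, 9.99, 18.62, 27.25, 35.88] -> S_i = 1.36 + 8.63*i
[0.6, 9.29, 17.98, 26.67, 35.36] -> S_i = 0.60 + 8.69*i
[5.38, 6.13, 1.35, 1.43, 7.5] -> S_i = Random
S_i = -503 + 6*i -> [-503, -497, -491, -485, -479]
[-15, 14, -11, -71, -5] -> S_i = Random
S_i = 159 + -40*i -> [159, 119, 79, 39, -1]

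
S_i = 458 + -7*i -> [458, 451, 444, 437, 430]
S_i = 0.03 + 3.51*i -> [0.03, 3.54, 7.05, 10.56, 14.07]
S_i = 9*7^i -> [9, 63, 441, 3087, 21609]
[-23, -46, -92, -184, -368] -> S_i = -23*2^i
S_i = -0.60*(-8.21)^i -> [-0.6, 4.93, -40.44, 332.03, -2725.99]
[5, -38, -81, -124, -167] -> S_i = 5 + -43*i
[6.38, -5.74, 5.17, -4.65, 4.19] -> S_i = 6.38*(-0.90)^i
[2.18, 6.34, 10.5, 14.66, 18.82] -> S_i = 2.18 + 4.16*i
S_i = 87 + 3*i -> [87, 90, 93, 96, 99]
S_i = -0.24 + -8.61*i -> [-0.24, -8.85, -17.46, -26.07, -34.68]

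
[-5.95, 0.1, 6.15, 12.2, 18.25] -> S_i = -5.95 + 6.05*i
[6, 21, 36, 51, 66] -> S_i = 6 + 15*i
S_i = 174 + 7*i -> [174, 181, 188, 195, 202]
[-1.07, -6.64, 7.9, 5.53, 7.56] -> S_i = Random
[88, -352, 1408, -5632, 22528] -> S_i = 88*-4^i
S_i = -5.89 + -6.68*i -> [-5.89, -12.57, -19.25, -25.93, -32.61]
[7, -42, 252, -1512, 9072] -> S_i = 7*-6^i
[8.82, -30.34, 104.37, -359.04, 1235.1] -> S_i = 8.82*(-3.44)^i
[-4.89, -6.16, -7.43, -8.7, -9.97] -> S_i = -4.89 + -1.27*i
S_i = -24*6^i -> [-24, -144, -864, -5184, -31104]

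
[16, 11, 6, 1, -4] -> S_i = 16 + -5*i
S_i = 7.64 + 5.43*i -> [7.64, 13.07, 18.5, 23.93, 29.36]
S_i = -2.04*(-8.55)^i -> [-2.04, 17.44, -149.13, 1275.05, -10901.71]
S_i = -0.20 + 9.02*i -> [-0.2, 8.82, 17.84, 26.86, 35.88]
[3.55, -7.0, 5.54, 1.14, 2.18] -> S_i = Random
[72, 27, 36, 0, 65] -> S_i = Random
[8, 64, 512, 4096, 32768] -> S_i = 8*8^i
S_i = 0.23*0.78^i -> [0.23, 0.18, 0.14, 0.11, 0.09]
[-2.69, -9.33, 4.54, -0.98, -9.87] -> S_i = Random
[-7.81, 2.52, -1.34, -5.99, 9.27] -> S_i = Random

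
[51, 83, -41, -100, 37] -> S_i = Random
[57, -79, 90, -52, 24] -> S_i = Random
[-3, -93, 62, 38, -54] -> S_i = Random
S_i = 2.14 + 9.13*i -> [2.14, 11.27, 20.4, 29.53, 38.66]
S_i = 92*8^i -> [92, 736, 5888, 47104, 376832]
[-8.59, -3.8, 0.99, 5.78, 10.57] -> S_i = -8.59 + 4.79*i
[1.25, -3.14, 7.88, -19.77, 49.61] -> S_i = 1.25*(-2.51)^i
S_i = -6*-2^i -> [-6, 12, -24, 48, -96]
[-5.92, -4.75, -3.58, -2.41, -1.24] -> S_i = -5.92 + 1.17*i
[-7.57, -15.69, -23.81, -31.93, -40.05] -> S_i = -7.57 + -8.12*i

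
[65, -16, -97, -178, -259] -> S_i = 65 + -81*i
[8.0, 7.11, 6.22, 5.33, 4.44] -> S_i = 8.00 + -0.89*i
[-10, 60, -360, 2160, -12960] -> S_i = -10*-6^i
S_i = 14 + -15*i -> [14, -1, -16, -31, -46]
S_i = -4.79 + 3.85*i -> [-4.79, -0.94, 2.91, 6.76, 10.61]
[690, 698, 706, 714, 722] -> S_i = 690 + 8*i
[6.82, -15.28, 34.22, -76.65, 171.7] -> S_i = 6.82*(-2.24)^i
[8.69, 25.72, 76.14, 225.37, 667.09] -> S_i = 8.69*2.96^i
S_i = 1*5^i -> [1, 5, 25, 125, 625]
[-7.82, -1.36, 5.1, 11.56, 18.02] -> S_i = -7.82 + 6.46*i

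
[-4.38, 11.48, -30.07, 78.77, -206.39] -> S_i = -4.38*(-2.62)^i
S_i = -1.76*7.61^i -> [-1.76, -13.39, -101.93, -775.65, -5902.71]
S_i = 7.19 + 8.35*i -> [7.19, 15.54, 23.89, 32.24, 40.59]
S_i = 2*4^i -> [2, 8, 32, 128, 512]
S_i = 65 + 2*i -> [65, 67, 69, 71, 73]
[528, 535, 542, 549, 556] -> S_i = 528 + 7*i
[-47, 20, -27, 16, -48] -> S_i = Random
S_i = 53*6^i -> [53, 318, 1908, 11448, 68688]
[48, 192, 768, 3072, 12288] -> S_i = 48*4^i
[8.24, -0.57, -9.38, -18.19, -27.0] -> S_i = 8.24 + -8.81*i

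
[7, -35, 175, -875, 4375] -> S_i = 7*-5^i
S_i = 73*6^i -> [73, 438, 2628, 15768, 94608]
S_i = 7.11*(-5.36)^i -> [7.11, -38.11, 204.27, -1094.87, 5868.52]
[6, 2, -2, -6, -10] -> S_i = 6 + -4*i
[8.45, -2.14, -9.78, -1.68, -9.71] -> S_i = Random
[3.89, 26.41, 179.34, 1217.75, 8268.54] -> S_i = 3.89*6.79^i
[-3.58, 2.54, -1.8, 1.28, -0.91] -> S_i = -3.58*(-0.71)^i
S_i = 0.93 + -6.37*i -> [0.93, -5.44, -11.81, -18.18, -24.55]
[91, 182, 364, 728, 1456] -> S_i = 91*2^i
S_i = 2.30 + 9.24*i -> [2.3, 11.54, 20.78, 30.02, 39.26]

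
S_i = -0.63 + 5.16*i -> [-0.63, 4.53, 9.69, 14.85, 20.01]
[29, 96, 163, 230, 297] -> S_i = 29 + 67*i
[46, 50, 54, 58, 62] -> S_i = 46 + 4*i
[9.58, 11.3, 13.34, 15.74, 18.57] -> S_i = 9.58*1.18^i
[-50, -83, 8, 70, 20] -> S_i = Random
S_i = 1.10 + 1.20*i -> [1.1, 2.3, 3.5, 4.7, 5.9]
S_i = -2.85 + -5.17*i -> [-2.85, -8.02, -13.19, -18.36, -23.53]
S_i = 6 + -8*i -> [6, -2, -10, -18, -26]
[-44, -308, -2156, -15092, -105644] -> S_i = -44*7^i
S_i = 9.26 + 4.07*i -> [9.26, 13.33, 17.4, 21.47, 25.54]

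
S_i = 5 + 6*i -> [5, 11, 17, 23, 29]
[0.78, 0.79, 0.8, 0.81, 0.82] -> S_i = 0.78 + 0.01*i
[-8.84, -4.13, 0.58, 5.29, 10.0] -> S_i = -8.84 + 4.71*i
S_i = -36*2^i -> [-36, -72, -144, -288, -576]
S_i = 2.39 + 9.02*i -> [2.39, 11.41, 20.43, 29.45, 38.47]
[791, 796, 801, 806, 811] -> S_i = 791 + 5*i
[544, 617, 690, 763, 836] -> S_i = 544 + 73*i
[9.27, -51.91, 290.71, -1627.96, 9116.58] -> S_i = 9.27*(-5.60)^i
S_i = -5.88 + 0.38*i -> [-5.88, -5.5, -5.12, -4.74, -4.36]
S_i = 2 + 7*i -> [2, 9, 16, 23, 30]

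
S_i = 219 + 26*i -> [219, 245, 271, 297, 323]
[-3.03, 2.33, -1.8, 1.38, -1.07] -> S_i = -3.03*(-0.77)^i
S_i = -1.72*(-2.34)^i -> [-1.72, 4.02, -9.42, 22.04, -51.57]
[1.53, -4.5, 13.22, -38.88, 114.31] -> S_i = 1.53*(-2.94)^i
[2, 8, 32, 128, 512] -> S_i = 2*4^i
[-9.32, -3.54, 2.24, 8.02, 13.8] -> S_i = -9.32 + 5.78*i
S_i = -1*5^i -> [-1, -5, -25, -125, -625]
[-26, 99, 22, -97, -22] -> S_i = Random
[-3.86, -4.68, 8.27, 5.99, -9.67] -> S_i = Random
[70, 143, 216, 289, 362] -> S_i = 70 + 73*i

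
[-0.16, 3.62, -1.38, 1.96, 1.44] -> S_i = Random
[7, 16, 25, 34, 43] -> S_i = 7 + 9*i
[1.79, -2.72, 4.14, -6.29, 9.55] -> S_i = 1.79*(-1.52)^i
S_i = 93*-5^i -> [93, -465, 2325, -11625, 58125]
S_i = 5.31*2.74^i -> [5.31, 14.55, 39.87, 109.23, 299.29]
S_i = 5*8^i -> [5, 40, 320, 2560, 20480]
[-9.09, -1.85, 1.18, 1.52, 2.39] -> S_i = Random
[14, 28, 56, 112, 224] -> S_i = 14*2^i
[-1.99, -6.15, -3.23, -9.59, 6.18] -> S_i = Random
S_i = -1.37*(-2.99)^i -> [-1.37, 4.1, -12.25, 36.62, -109.5]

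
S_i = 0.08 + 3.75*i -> [0.08, 3.83, 7.58, 11.33, 15.08]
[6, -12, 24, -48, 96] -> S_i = 6*-2^i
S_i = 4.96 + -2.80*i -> [4.96, 2.16, -0.64, -3.44, -6.24]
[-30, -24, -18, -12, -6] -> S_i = -30 + 6*i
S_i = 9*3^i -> [9, 27, 81, 243, 729]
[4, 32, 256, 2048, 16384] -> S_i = 4*8^i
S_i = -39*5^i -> [-39, -195, -975, -4875, -24375]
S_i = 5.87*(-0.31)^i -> [5.87, -1.82, 0.56, -0.17, 0.05]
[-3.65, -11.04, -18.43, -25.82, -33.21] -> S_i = -3.65 + -7.39*i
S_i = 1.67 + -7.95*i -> [1.67, -6.28, -14.23, -22.18, -30.13]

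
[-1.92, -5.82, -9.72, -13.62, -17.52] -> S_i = -1.92 + -3.90*i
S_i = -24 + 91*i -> [-24, 67, 158, 249, 340]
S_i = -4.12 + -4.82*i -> [-4.12, -8.94, -13.76, -18.58, -23.4]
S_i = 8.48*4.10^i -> [8.48, 34.77, 142.55, 584.45, 2396.25]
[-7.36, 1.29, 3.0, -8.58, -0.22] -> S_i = Random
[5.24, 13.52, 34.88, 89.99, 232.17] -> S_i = 5.24*2.58^i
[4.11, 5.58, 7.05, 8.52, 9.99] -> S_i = 4.11 + 1.47*i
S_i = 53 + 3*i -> [53, 56, 59, 62, 65]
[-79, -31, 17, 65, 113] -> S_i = -79 + 48*i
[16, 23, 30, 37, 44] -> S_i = 16 + 7*i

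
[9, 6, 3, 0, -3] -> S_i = 9 + -3*i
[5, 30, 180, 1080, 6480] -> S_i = 5*6^i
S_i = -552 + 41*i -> [-552, -511, -470, -429, -388]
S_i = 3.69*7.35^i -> [3.69, 27.12, 199.34, 1465.17, 10769.01]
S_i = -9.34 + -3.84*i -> [-9.34, -13.18, -17.02, -20.86, -24.7]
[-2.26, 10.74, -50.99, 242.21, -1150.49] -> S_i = -2.26*(-4.75)^i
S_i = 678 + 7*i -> [678, 685, 692, 699, 706]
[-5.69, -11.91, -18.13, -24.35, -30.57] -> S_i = -5.69 + -6.22*i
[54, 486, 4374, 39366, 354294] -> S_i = 54*9^i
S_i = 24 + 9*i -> [24, 33, 42, 51, 60]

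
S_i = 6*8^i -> [6, 48, 384, 3072, 24576]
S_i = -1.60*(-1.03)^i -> [-1.6, 1.65, -1.7, 1.75, -1.8]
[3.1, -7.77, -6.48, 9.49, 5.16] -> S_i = Random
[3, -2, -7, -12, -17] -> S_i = 3 + -5*i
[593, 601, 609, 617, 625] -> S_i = 593 + 8*i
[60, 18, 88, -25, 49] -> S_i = Random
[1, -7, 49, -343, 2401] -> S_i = 1*-7^i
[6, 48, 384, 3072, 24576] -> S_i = 6*8^i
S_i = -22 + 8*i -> [-22, -14, -6, 2, 10]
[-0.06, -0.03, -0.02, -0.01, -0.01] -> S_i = -0.06*0.56^i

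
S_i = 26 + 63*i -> [26, 89, 152, 215, 278]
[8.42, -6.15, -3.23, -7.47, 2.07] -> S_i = Random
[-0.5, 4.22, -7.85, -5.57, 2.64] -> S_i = Random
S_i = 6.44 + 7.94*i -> [6.44, 14.38, 22.32, 30.26, 38.2]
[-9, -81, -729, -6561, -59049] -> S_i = -9*9^i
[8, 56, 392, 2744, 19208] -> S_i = 8*7^i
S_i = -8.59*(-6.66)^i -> [-8.59, 57.21, -381.01, 2537.56, -16900.13]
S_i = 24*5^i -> [24, 120, 600, 3000, 15000]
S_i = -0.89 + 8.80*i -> [-0.89, 7.91, 16.71, 25.51, 34.31]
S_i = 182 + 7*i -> [182, 189, 196, 203, 210]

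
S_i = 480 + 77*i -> [480, 557, 634, 711, 788]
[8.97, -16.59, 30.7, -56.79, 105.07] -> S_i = 8.97*(-1.85)^i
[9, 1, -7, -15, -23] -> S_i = 9 + -8*i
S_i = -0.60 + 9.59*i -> [-0.6, 8.99, 18.58, 28.17, 37.76]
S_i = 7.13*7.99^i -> [7.13, 56.97, 455.18, 3636.89, 29058.73]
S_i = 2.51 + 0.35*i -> [2.51, 2.86, 3.21, 3.56, 3.91]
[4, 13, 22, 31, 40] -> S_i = 4 + 9*i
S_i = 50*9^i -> [50, 450, 4050, 36450, 328050]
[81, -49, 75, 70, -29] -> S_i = Random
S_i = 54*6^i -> [54, 324, 1944, 11664, 69984]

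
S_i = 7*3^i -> [7, 21, 63, 189, 567]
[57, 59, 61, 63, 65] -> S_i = 57 + 2*i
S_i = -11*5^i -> [-11, -55, -275, -1375, -6875]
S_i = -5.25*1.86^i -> [-5.25, -9.76, -18.16, -33.78, -62.84]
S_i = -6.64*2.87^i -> [-6.64, -19.06, -54.69, -156.97, -450.5]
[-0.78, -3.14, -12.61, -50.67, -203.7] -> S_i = -0.78*4.02^i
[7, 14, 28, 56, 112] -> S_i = 7*2^i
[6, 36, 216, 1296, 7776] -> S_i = 6*6^i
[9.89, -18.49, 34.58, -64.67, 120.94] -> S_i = 9.89*(-1.87)^i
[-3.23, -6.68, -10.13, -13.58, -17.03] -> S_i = -3.23 + -3.45*i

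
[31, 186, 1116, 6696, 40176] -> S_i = 31*6^i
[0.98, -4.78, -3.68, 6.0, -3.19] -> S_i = Random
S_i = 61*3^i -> [61, 183, 549, 1647, 4941]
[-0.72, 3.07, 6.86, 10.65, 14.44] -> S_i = -0.72 + 3.79*i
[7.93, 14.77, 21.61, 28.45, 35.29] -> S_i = 7.93 + 6.84*i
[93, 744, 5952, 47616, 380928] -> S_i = 93*8^i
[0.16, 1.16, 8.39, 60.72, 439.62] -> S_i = 0.16*7.24^i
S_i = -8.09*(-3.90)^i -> [-8.09, 31.55, -123.05, 479.89, -1871.57]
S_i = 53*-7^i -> [53, -371, 2597, -18179, 127253]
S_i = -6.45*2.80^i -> [-6.45, -18.06, -50.57, -141.59, -396.45]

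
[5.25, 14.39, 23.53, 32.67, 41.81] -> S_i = 5.25 + 9.14*i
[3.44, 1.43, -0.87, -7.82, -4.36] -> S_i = Random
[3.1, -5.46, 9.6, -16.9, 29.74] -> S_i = 3.10*(-1.76)^i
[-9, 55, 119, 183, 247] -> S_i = -9 + 64*i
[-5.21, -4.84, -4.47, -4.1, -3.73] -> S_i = -5.21 + 0.37*i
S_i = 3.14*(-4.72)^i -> [3.14, -14.82, 69.95, -330.18, 1558.47]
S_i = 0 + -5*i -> [0, -5, -10, -15, -20]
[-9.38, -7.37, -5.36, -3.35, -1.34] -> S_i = -9.38 + 2.01*i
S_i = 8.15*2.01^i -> [8.15, 16.38, 32.93, 66.18, 133.03]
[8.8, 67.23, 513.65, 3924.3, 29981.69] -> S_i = 8.80*7.64^i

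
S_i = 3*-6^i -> [3, -18, 108, -648, 3888]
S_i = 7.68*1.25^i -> [7.68, 9.6, 12.0, 15.0, 18.75]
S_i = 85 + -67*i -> [85, 18, -49, -116, -183]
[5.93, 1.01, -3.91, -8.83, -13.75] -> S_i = 5.93 + -4.92*i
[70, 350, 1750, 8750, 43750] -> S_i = 70*5^i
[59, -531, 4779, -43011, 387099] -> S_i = 59*-9^i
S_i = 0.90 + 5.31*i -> [0.9, 6.21, 11.52, 16.83, 22.14]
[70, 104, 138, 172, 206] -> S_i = 70 + 34*i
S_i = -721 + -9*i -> [-721, -730, -739, -748, -757]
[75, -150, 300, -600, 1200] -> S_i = 75*-2^i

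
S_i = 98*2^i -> [98, 196, 392, 784, 1568]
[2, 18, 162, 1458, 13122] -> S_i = 2*9^i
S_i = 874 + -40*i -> [874, 834, 794, 754, 714]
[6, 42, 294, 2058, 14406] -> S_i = 6*7^i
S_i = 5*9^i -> [5, 45, 405, 3645, 32805]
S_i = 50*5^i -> [50, 250, 1250, 6250, 31250]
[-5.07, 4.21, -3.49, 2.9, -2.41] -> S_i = -5.07*(-0.83)^i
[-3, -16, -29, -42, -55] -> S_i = -3 + -13*i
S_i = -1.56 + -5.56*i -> [-1.56, -7.12, -12.68, -18.24, -23.8]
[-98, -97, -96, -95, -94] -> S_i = -98 + 1*i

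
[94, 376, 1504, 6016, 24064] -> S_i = 94*4^i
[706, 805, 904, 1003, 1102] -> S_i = 706 + 99*i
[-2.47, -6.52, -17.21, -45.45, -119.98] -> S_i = -2.47*2.64^i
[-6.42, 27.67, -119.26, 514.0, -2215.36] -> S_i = -6.42*(-4.31)^i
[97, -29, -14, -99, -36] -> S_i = Random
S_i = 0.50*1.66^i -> [0.5, 0.83, 1.38, 2.29, 3.8]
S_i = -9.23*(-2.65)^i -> [-9.23, 24.46, -64.82, 171.77, -455.18]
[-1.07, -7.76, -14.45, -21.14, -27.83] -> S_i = -1.07 + -6.69*i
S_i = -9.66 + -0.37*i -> [-9.66, -10.03, -10.4, -10.77, -11.14]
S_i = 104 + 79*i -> [104, 183, 262, 341, 420]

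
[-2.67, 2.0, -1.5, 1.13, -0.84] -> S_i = -2.67*(-0.75)^i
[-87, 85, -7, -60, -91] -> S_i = Random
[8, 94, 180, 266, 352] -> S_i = 8 + 86*i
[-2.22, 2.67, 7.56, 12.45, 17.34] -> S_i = -2.22 + 4.89*i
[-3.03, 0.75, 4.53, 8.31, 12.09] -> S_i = -3.03 + 3.78*i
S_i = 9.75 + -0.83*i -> [9.75, 8.92, 8.09, 7.26, 6.43]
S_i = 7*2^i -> [7, 14, 28, 56, 112]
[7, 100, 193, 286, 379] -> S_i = 7 + 93*i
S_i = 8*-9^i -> [8, -72, 648, -5832, 52488]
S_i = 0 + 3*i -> [0, 3, 6, 9, 12]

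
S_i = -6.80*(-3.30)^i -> [-6.8, 22.44, -74.05, 244.37, -806.43]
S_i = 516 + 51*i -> [516, 567, 618, 669, 720]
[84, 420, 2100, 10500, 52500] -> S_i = 84*5^i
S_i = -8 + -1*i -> [-8, -9, -10, -11, -12]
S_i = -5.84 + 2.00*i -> [-5.84, -3.84, -1.84, 0.16, 2.16]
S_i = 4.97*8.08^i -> [4.97, 40.16, 324.47, 2621.75, 21183.7]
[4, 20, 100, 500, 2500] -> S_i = 4*5^i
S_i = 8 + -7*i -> [8, 1, -6, -13, -20]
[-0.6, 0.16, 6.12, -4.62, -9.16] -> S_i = Random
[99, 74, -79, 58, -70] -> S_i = Random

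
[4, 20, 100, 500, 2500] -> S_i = 4*5^i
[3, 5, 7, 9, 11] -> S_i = 3 + 2*i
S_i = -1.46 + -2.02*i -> [-1.46, -3.48, -5.5, -7.52, -9.54]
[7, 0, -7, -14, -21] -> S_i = 7 + -7*i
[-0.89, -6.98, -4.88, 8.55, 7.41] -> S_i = Random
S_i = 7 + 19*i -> [7, 26, 45, 64, 83]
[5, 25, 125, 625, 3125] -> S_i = 5*5^i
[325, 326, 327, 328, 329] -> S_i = 325 + 1*i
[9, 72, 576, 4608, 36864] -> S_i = 9*8^i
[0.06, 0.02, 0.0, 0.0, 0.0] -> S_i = 0.06*0.28^i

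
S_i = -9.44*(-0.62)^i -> [-9.44, 5.85, -3.63, 2.25, -1.39]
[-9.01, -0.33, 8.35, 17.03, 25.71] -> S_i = -9.01 + 8.68*i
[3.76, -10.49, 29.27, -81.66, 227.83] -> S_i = 3.76*(-2.79)^i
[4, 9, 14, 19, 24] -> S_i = 4 + 5*i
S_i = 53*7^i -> [53, 371, 2597, 18179, 127253]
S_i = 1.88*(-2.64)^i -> [1.88, -4.96, 13.1, -34.59, 91.32]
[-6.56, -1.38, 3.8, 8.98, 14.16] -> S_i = -6.56 + 5.18*i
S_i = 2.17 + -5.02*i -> [2.17, -2.85, -7.87, -12.89, -17.91]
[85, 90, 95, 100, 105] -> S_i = 85 + 5*i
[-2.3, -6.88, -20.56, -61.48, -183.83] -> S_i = -2.30*2.99^i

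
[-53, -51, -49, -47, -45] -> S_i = -53 + 2*i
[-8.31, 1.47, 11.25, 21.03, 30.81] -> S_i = -8.31 + 9.78*i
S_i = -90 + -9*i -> [-90, -99, -108, -117, -126]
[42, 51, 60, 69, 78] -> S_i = 42 + 9*i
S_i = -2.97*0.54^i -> [-2.97, -1.6, -0.87, -0.47, -0.25]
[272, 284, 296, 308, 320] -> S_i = 272 + 12*i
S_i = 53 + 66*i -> [53, 119, 185, 251, 317]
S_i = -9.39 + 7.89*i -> [-9.39, -1.5, 6.39, 14.28, 22.17]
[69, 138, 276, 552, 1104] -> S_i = 69*2^i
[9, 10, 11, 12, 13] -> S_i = 9 + 1*i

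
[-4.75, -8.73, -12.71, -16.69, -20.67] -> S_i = -4.75 + -3.98*i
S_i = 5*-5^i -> [5, -25, 125, -625, 3125]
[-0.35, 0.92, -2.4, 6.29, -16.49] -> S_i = -0.35*(-2.62)^i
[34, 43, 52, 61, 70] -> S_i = 34 + 9*i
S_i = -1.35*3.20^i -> [-1.35, -4.32, -13.82, -44.24, -141.56]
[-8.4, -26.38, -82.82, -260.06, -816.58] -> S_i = -8.40*3.14^i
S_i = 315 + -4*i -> [315, 311, 307, 303, 299]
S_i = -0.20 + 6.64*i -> [-0.2, 6.44, 13.08, 19.72, 26.36]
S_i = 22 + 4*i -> [22, 26, 30, 34, 38]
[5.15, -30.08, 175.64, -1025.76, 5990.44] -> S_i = 5.15*(-5.84)^i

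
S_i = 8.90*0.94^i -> [8.9, 8.37, 7.86, 7.39, 6.95]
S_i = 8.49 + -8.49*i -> [8.49, 0.0, -8.49, -16.98, -25.47]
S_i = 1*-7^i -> [1, -7, 49, -343, 2401]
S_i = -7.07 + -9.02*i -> [-7.07, -16.09, -25.11, -34.13, -43.15]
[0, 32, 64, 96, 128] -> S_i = 0 + 32*i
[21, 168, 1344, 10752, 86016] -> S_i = 21*8^i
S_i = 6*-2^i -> [6, -12, 24, -48, 96]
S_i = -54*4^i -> [-54, -216, -864, -3456, -13824]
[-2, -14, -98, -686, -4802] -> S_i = -2*7^i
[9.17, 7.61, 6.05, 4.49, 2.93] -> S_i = 9.17 + -1.56*i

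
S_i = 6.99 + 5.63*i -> [6.99, 12.62, 18.25, 23.88, 29.51]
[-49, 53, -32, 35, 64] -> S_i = Random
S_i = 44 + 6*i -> [44, 50, 56, 62, 68]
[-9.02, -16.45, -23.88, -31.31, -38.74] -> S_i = -9.02 + -7.43*i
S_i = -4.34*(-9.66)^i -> [-4.34, 41.92, -404.99, 3912.2, -37791.86]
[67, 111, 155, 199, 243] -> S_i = 67 + 44*i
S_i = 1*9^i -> [1, 9, 81, 729, 6561]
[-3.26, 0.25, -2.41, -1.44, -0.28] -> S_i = Random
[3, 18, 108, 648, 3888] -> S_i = 3*6^i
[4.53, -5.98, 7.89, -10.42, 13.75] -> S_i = 4.53*(-1.32)^i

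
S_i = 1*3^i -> [1, 3, 9, 27, 81]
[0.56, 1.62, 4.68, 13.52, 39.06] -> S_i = 0.56*2.89^i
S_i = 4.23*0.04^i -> [4.23, 0.17, 0.01, 0.0, 0.0]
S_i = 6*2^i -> [6, 12, 24, 48, 96]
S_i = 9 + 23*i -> [9, 32, 55, 78, 101]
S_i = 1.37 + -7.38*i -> [1.37, -6.01, -13.39, -20.77, -28.15]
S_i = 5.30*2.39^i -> [5.3, 12.67, 30.27, 72.36, 172.93]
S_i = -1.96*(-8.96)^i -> [-1.96, 17.56, -157.35, 1409.87, -12632.47]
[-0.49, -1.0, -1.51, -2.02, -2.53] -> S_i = -0.49 + -0.51*i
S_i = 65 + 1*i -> [65, 66, 67, 68, 69]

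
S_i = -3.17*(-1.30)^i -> [-3.17, 4.12, -5.36, 6.96, -9.05]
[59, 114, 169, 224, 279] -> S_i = 59 + 55*i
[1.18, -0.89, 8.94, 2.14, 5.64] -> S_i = Random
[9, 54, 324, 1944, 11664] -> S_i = 9*6^i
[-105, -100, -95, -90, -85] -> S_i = -105 + 5*i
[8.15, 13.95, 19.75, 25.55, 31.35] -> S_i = 8.15 + 5.80*i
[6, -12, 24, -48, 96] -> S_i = 6*-2^i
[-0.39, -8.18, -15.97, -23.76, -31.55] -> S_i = -0.39 + -7.79*i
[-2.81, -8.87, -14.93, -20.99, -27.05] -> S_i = -2.81 + -6.06*i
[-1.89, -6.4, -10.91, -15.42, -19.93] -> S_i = -1.89 + -4.51*i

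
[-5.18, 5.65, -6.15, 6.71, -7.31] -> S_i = -5.18*(-1.09)^i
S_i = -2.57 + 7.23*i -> [-2.57, 4.66, 11.89, 19.12, 26.35]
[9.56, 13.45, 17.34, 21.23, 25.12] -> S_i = 9.56 + 3.89*i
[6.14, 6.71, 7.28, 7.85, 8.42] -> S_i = 6.14 + 0.57*i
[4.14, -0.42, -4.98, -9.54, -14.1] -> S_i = 4.14 + -4.56*i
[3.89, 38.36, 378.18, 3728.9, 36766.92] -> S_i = 3.89*9.86^i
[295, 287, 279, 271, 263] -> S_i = 295 + -8*i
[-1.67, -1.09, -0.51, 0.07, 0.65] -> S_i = -1.67 + 0.58*i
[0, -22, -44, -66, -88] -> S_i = 0 + -22*i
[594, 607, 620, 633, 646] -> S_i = 594 + 13*i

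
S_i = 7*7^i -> [7, 49, 343, 2401, 16807]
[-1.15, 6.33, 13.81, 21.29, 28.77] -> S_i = -1.15 + 7.48*i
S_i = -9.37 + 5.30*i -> [-9.37, -4.07, 1.23, 6.53, 11.83]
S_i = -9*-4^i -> [-9, 36, -144, 576, -2304]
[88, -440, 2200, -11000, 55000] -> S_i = 88*-5^i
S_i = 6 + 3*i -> [6, 9, 12, 15, 18]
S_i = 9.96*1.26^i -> [9.96, 12.55, 15.81, 19.92, 25.1]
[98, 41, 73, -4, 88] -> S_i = Random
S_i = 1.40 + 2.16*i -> [1.4, 3.56, 5.72, 7.88, 10.04]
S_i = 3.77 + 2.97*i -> [3.77, 6.74, 9.71, 12.68, 15.65]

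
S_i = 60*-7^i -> [60, -420, 2940, -20580, 144060]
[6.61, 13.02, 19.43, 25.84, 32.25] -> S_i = 6.61 + 6.41*i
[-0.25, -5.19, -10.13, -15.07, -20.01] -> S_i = -0.25 + -4.94*i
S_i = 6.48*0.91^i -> [6.48, 5.9, 5.37, 4.88, 4.44]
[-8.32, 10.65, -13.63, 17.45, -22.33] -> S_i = -8.32*(-1.28)^i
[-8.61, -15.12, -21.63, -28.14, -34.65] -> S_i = -8.61 + -6.51*i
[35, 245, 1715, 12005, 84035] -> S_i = 35*7^i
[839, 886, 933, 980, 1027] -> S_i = 839 + 47*i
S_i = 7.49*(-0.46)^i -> [7.49, -3.45, 1.58, -0.73, 0.34]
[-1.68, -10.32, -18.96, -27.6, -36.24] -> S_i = -1.68 + -8.64*i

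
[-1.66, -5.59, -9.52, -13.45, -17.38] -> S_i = -1.66 + -3.93*i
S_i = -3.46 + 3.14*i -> [-3.46, -0.32, 2.82, 5.96, 9.1]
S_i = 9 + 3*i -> [9, 12, 15, 18, 21]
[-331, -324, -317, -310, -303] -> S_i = -331 + 7*i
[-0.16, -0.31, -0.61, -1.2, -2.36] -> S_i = -0.16*1.96^i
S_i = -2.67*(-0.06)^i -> [-2.67, 0.16, -0.01, 0.0, -0.0]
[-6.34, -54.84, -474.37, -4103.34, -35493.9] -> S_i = -6.34*8.65^i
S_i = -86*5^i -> [-86, -430, -2150, -10750, -53750]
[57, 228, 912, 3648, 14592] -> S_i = 57*4^i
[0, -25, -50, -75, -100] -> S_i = 0 + -25*i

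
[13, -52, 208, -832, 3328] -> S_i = 13*-4^i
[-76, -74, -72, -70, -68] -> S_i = -76 + 2*i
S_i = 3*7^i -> [3, 21, 147, 1029, 7203]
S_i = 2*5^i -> [2, 10, 50, 250, 1250]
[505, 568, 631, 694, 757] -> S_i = 505 + 63*i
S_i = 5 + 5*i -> [5, 10, 15, 20, 25]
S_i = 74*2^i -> [74, 148, 296, 592, 1184]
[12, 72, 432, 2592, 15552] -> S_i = 12*6^i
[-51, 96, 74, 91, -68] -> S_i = Random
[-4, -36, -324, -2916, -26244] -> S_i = -4*9^i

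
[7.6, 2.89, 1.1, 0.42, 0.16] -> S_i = 7.60*0.38^i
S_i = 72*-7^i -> [72, -504, 3528, -24696, 172872]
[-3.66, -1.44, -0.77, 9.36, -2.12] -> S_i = Random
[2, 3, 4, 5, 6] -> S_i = 2 + 1*i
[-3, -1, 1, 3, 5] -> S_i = -3 + 2*i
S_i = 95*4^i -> [95, 380, 1520, 6080, 24320]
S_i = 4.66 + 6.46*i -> [4.66, 11.12, 17.58, 24.04, 30.5]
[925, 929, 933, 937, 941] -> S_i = 925 + 4*i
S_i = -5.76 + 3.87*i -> [-5.76, -1.89, 1.98, 5.85, 9.72]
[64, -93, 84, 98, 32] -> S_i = Random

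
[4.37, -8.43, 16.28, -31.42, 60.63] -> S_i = 4.37*(-1.93)^i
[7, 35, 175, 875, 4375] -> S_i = 7*5^i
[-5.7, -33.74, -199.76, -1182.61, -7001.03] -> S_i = -5.70*5.92^i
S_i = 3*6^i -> [3, 18, 108, 648, 3888]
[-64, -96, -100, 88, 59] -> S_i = Random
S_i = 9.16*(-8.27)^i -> [9.16, -75.75, 626.48, -5180.98, 42846.71]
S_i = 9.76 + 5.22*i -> [9.76, 14.98, 20.2, 25.42, 30.64]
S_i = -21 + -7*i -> [-21, -28, -35, -42, -49]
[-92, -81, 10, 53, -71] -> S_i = Random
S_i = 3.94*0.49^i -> [3.94, 1.93, 0.95, 0.46, 0.23]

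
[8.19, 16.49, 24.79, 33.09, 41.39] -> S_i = 8.19 + 8.30*i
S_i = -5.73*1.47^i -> [-5.73, -8.42, -12.38, -18.2, -26.76]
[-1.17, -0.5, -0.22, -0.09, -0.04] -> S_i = -1.17*0.43^i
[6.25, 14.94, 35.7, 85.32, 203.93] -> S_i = 6.25*2.39^i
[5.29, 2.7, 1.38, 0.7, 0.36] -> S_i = 5.29*0.51^i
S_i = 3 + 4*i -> [3, 7, 11, 15, 19]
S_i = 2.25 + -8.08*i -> [2.25, -5.83, -13.91, -21.99, -30.07]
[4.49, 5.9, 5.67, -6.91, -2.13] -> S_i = Random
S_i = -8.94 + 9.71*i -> [-8.94, 0.77, 10.48, 20.19, 29.9]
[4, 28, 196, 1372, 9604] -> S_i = 4*7^i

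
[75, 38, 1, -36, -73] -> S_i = 75 + -37*i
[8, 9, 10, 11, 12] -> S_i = 8 + 1*i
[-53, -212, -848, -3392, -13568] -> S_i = -53*4^i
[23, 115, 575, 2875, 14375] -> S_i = 23*5^i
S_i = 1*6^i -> [1, 6, 36, 216, 1296]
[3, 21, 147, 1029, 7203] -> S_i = 3*7^i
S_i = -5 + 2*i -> [-5, -3, -1, 1, 3]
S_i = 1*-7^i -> [1, -7, 49, -343, 2401]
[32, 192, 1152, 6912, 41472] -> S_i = 32*6^i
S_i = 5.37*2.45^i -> [5.37, 13.16, 32.23, 78.97, 193.48]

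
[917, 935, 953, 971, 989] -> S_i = 917 + 18*i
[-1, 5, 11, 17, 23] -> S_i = -1 + 6*i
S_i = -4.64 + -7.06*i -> [-4.64, -11.7, -18.76, -25.82, -32.88]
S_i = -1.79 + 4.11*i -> [-1.79, 2.32, 6.43, 10.54, 14.65]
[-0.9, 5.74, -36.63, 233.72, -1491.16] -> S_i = -0.90*(-6.38)^i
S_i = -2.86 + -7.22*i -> [-2.86, -10.08, -17.3, -24.52, -31.74]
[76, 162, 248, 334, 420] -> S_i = 76 + 86*i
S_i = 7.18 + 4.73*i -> [7.18, 11.91, 16.64, 21.37, 26.1]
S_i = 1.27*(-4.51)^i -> [1.27, -5.73, 25.83, -116.5, 525.42]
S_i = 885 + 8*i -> [885, 893, 901, 909, 917]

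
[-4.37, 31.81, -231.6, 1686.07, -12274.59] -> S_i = -4.37*(-7.28)^i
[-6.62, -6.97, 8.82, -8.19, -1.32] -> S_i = Random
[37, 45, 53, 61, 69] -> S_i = 37 + 8*i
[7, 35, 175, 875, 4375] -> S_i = 7*5^i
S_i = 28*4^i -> [28, 112, 448, 1792, 7168]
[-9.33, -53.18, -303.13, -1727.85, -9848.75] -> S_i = -9.33*5.70^i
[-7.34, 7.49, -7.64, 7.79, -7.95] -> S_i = -7.34*(-1.02)^i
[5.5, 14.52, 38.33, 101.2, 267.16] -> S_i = 5.50*2.64^i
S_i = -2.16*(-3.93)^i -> [-2.16, 8.49, -33.36, 131.11, -515.26]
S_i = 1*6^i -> [1, 6, 36, 216, 1296]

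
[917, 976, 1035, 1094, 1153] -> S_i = 917 + 59*i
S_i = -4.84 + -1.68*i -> [-4.84, -6.52, -8.2, -9.88, -11.56]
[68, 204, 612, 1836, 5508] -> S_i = 68*3^i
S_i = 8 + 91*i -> [8, 99, 190, 281, 372]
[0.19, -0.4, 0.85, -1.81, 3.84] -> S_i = 0.19*(-2.12)^i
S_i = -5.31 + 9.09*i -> [-5.31, 3.78, 12.87, 21.96, 31.05]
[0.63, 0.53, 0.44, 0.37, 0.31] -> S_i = 0.63*0.84^i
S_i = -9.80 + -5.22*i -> [-9.8, -15.02, -20.24, -25.46, -30.68]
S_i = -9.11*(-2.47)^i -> [-9.11, 22.5, -55.58, 137.28, -339.08]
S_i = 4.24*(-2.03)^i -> [4.24, -8.61, 17.47, -35.47, 72.0]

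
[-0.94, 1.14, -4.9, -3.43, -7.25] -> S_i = Random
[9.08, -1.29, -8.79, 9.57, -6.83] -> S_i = Random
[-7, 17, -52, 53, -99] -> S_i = Random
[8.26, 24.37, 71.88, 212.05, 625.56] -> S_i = 8.26*2.95^i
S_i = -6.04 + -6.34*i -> [-6.04, -12.38, -18.72, -25.06, -31.4]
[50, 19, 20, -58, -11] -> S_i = Random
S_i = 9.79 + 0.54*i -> [9.79, 10.33, 10.87, 11.41, 11.95]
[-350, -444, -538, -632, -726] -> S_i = -350 + -94*i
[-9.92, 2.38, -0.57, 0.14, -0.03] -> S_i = -9.92*(-0.24)^i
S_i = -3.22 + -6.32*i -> [-3.22, -9.54, -15.86, -22.18, -28.5]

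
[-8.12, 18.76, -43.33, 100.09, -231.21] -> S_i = -8.12*(-2.31)^i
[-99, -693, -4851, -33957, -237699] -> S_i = -99*7^i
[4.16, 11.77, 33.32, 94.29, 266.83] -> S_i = 4.16*2.83^i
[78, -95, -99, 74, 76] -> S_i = Random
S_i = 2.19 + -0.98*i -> [2.19, 1.21, 0.23, -0.75, -1.73]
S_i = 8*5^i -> [8, 40, 200, 1000, 5000]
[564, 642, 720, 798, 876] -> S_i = 564 + 78*i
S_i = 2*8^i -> [2, 16, 128, 1024, 8192]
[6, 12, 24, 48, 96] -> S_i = 6*2^i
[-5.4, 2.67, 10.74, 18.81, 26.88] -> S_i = -5.40 + 8.07*i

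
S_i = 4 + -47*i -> [4, -43, -90, -137, -184]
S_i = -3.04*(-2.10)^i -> [-3.04, 6.38, -13.41, 28.15, -59.12]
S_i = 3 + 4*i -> [3, 7, 11, 15, 19]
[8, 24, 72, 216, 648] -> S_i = 8*3^i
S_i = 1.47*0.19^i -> [1.47, 0.28, 0.05, 0.01, 0.0]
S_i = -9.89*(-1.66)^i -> [-9.89, 16.42, -27.25, 45.24, -75.1]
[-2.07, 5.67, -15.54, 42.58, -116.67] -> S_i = -2.07*(-2.74)^i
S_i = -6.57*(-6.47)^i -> [-6.57, 42.51, -275.03, 1779.42, -11512.84]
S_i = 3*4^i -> [3, 12, 48, 192, 768]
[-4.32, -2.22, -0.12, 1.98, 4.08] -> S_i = -4.32 + 2.10*i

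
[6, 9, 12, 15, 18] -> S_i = 6 + 3*i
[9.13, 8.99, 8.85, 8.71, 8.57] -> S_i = 9.13 + -0.14*i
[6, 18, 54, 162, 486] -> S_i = 6*3^i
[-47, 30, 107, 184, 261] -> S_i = -47 + 77*i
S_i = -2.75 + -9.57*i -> [-2.75, -12.32, -21.89, -31.46, -41.03]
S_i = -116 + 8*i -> [-116, -108, -100, -92, -84]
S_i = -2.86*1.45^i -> [-2.86, -4.15, -6.01, -8.72, -12.64]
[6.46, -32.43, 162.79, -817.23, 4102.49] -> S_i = 6.46*(-5.02)^i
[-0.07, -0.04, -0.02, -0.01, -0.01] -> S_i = -0.07*0.59^i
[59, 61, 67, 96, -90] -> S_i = Random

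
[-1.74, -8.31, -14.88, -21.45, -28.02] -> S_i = -1.74 + -6.57*i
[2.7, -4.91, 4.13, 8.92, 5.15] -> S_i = Random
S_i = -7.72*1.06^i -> [-7.72, -8.18, -8.67, -9.19, -9.75]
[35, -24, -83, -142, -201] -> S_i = 35 + -59*i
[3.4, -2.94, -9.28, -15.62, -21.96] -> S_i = 3.40 + -6.34*i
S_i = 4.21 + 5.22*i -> [4.21, 9.43, 14.65, 19.87, 25.09]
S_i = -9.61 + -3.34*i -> [-9.61, -12.95, -16.29, -19.63, -22.97]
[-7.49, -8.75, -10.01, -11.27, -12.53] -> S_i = -7.49 + -1.26*i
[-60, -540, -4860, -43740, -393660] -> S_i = -60*9^i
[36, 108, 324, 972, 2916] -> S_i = 36*3^i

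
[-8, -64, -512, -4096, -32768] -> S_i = -8*8^i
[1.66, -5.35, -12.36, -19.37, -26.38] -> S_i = 1.66 + -7.01*i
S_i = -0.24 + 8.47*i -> [-0.24, 8.23, 16.7, 25.17, 33.64]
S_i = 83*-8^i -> [83, -664, 5312, -42496, 339968]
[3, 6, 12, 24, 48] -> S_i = 3*2^i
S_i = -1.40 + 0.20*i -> [-1.4, -1.2, -1.0, -0.8, -0.6]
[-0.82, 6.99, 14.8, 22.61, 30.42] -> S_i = -0.82 + 7.81*i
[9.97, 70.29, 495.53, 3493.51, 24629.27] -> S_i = 9.97*7.05^i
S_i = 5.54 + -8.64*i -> [5.54, -3.1, -11.74, -20.38, -29.02]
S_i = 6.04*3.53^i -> [6.04, 21.32, 75.26, 265.68, 937.86]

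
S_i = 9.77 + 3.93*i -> [9.77, 13.7, 17.63, 21.56, 25.49]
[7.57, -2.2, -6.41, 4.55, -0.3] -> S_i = Random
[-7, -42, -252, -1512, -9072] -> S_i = -7*6^i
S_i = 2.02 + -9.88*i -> [2.02, -7.86, -17.74, -27.62, -37.5]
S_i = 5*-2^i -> [5, -10, 20, -40, 80]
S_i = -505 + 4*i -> [-505, -501, -497, -493, -489]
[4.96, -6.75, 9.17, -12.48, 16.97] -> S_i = 4.96*(-1.36)^i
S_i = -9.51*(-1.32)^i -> [-9.51, 12.55, -16.57, 21.87, -28.87]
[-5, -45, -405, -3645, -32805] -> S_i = -5*9^i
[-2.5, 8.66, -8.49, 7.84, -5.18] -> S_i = Random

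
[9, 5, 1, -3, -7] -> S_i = 9 + -4*i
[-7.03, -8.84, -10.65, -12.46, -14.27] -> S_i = -7.03 + -1.81*i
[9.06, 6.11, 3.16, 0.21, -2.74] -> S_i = 9.06 + -2.95*i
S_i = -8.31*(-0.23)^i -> [-8.31, 1.91, -0.44, 0.1, -0.02]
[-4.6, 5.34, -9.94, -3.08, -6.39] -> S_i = Random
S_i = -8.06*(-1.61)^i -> [-8.06, 12.98, -20.89, 33.64, -54.15]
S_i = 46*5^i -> [46, 230, 1150, 5750, 28750]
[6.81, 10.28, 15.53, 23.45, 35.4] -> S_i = 6.81*1.51^i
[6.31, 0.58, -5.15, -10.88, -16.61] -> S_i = 6.31 + -5.73*i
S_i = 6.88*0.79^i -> [6.88, 5.44, 4.29, 3.39, 2.68]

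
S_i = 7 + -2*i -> [7, 5, 3, 1, -1]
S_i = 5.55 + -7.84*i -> [5.55, -2.29, -10.13, -17.97, -25.81]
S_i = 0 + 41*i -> [0, 41, 82, 123, 164]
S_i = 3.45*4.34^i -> [3.45, 14.97, 64.98, 282.03, 1223.99]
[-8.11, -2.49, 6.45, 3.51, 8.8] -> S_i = Random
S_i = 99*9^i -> [99, 891, 8019, 72171, 649539]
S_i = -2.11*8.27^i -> [-2.11, -17.45, -144.31, -1193.44, -9869.71]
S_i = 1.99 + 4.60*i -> [1.99, 6.59, 11.19, 15.79, 20.39]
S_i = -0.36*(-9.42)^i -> [-0.36, 3.39, -31.95, 300.92, -2834.69]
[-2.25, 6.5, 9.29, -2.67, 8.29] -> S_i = Random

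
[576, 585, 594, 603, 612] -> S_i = 576 + 9*i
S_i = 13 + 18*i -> [13, 31, 49, 67, 85]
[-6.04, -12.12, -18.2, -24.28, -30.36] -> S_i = -6.04 + -6.08*i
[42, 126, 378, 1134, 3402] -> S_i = 42*3^i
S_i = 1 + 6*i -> [1, 7, 13, 19, 25]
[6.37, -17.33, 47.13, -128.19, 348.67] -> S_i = 6.37*(-2.72)^i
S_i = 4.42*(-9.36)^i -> [4.42, -41.37, 387.23, -3624.51, 33925.45]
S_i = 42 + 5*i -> [42, 47, 52, 57, 62]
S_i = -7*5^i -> [-7, -35, -175, -875, -4375]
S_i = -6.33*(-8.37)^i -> [-6.33, 52.98, -443.46, 3711.76, -31067.45]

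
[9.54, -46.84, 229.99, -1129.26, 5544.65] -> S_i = 9.54*(-4.91)^i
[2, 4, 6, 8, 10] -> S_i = 2 + 2*i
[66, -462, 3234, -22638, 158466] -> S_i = 66*-7^i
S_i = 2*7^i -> [2, 14, 98, 686, 4802]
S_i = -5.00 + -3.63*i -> [-5.0, -8.63, -12.26, -15.89, -19.52]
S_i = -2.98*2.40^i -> [-2.98, -7.15, -17.16, -41.2, -98.87]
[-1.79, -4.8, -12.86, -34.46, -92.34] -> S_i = -1.79*2.68^i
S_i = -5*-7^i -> [-5, 35, -245, 1715, -12005]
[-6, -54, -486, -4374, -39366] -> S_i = -6*9^i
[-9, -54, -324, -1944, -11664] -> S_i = -9*6^i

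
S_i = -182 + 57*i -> [-182, -125, -68, -11, 46]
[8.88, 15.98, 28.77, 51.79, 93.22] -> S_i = 8.88*1.80^i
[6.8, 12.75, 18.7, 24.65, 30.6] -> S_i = 6.80 + 5.95*i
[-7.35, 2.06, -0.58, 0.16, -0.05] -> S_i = -7.35*(-0.28)^i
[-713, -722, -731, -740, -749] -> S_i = -713 + -9*i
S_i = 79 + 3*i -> [79, 82, 85, 88, 91]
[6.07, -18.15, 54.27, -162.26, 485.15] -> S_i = 6.07*(-2.99)^i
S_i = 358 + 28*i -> [358, 386, 414, 442, 470]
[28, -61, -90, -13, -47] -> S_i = Random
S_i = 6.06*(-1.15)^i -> [6.06, -6.97, 8.01, -9.22, 10.6]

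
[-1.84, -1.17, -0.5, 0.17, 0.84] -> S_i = -1.84 + 0.67*i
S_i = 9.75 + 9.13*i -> [9.75, 18.88, 28.01, 37.14, 46.27]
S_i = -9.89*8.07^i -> [-9.89, -79.81, -644.09, -5197.77, -41945.99]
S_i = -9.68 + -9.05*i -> [-9.68, -18.73, -27.78, -36.83, -45.88]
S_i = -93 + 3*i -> [-93, -90, -87, -84, -81]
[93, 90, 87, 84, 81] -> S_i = 93 + -3*i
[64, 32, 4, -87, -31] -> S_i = Random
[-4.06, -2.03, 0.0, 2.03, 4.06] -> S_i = -4.06 + 2.03*i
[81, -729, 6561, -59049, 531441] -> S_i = 81*-9^i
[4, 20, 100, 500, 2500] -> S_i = 4*5^i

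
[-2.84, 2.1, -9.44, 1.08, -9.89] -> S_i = Random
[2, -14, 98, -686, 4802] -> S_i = 2*-7^i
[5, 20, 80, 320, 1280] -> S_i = 5*4^i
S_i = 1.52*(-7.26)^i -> [1.52, -11.04, 80.12, -581.64, 4222.7]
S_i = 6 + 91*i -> [6, 97, 188, 279, 370]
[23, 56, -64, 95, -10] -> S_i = Random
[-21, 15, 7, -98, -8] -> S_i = Random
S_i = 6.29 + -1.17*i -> [6.29, 5.12, 3.95, 2.78, 1.61]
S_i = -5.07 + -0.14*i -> [-5.07, -5.21, -5.35, -5.49, -5.63]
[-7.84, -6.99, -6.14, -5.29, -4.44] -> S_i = -7.84 + 0.85*i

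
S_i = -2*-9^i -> [-2, 18, -162, 1458, -13122]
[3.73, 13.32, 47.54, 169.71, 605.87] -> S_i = 3.73*3.57^i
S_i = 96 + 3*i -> [96, 99, 102, 105, 108]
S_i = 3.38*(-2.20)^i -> [3.38, -7.44, 16.36, -35.99, 79.18]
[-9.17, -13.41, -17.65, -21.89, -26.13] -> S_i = -9.17 + -4.24*i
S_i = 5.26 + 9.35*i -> [5.26, 14.61, 23.96, 33.31, 42.66]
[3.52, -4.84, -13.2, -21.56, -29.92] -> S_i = 3.52 + -8.36*i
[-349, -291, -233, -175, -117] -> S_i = -349 + 58*i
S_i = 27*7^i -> [27, 189, 1323, 9261, 64827]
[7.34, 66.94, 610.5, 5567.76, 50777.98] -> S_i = 7.34*9.12^i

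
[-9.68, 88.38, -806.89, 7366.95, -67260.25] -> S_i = -9.68*(-9.13)^i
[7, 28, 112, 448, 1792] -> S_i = 7*4^i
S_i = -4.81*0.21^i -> [-4.81, -1.01, -0.21, -0.04, -0.01]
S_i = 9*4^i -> [9, 36, 144, 576, 2304]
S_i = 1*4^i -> [1, 4, 16, 64, 256]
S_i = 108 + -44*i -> [108, 64, 20, -24, -68]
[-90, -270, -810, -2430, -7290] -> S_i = -90*3^i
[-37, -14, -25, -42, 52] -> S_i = Random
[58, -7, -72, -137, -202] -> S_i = 58 + -65*i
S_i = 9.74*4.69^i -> [9.74, 45.68, 214.24, 1004.8, 4712.49]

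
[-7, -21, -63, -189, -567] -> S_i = -7*3^i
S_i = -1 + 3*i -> [-1, 2, 5, 8, 11]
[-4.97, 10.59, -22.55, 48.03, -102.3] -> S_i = -4.97*(-2.13)^i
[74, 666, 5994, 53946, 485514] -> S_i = 74*9^i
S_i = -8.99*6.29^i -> [-8.99, -56.55, -355.68, -2237.24, -14072.21]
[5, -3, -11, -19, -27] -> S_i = 5 + -8*i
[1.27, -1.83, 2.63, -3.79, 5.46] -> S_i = 1.27*(-1.44)^i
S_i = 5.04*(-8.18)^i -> [5.04, -41.23, 337.24, -2758.61, 22565.44]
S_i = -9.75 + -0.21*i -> [-9.75, -9.96, -10.17, -10.38, -10.59]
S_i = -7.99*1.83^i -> [-7.99, -14.62, -26.76, -48.97, -89.61]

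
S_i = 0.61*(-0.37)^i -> [0.61, -0.23, 0.08, -0.03, 0.01]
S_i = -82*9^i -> [-82, -738, -6642, -59778, -538002]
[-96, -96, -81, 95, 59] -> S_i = Random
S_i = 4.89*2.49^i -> [4.89, 12.18, 30.32, 75.49, 187.98]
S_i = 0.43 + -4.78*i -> [0.43, -4.35, -9.13, -13.91, -18.69]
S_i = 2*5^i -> [2, 10, 50, 250, 1250]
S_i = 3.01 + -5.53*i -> [3.01, -2.52, -8.05, -13.58, -19.11]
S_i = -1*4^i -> [-1, -4, -16, -64, -256]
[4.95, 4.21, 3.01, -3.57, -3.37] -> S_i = Random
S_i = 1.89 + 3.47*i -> [1.89, 5.36, 8.83, 12.3, 15.77]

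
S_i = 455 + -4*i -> [455, 451, 447, 443, 439]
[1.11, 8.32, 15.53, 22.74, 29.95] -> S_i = 1.11 + 7.21*i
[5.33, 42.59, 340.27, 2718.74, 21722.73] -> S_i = 5.33*7.99^i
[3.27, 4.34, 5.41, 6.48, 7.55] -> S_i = 3.27 + 1.07*i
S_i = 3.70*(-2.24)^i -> [3.7, -8.29, 18.57, -41.59, 93.15]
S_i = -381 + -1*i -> [-381, -382, -383, -384, -385]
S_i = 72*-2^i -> [72, -144, 288, -576, 1152]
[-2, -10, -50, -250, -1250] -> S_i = -2*5^i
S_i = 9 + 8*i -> [9, 17, 25, 33, 41]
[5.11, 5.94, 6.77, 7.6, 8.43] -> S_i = 5.11 + 0.83*i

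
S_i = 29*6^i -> [29, 174, 1044, 6264, 37584]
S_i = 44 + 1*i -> [44, 45, 46, 47, 48]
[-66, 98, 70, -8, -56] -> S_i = Random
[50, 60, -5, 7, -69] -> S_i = Random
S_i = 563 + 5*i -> [563, 568, 573, 578, 583]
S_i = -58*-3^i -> [-58, 174, -522, 1566, -4698]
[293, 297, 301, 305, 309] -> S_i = 293 + 4*i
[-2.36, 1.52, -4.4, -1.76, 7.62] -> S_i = Random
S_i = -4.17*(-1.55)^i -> [-4.17, 6.46, -10.02, 15.53, -24.07]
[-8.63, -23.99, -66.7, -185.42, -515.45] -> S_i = -8.63*2.78^i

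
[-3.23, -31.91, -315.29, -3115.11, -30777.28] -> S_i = -3.23*9.88^i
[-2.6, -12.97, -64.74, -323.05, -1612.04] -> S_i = -2.60*4.99^i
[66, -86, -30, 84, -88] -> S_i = Random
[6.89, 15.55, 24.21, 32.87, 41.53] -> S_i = 6.89 + 8.66*i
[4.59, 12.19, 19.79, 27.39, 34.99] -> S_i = 4.59 + 7.60*i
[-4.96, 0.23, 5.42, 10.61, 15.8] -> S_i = -4.96 + 5.19*i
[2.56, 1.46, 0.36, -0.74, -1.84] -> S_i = 2.56 + -1.10*i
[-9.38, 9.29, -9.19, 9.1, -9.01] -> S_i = -9.38*(-0.99)^i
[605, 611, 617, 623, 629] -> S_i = 605 + 6*i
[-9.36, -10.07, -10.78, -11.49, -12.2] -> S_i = -9.36 + -0.71*i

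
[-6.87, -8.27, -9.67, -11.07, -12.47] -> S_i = -6.87 + -1.40*i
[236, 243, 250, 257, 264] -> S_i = 236 + 7*i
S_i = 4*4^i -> [4, 16, 64, 256, 1024]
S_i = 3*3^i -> [3, 9, 27, 81, 243]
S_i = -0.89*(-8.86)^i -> [-0.89, 7.89, -69.86, 619.0, -5484.35]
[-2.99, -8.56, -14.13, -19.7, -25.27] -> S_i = -2.99 + -5.57*i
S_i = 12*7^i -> [12, 84, 588, 4116, 28812]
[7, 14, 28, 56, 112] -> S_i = 7*2^i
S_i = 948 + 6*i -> [948, 954, 960, 966, 972]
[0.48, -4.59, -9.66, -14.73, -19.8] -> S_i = 0.48 + -5.07*i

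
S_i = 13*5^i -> [13, 65, 325, 1625, 8125]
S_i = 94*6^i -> [94, 564, 3384, 20304, 121824]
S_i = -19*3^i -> [-19, -57, -171, -513, -1539]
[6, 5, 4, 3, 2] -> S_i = 6 + -1*i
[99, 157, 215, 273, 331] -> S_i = 99 + 58*i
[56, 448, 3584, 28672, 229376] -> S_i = 56*8^i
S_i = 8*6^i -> [8, 48, 288, 1728, 10368]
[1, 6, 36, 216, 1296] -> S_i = 1*6^i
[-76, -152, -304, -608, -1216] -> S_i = -76*2^i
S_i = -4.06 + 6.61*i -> [-4.06, 2.55, 9.16, 15.77, 22.38]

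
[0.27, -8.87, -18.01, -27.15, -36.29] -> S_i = 0.27 + -9.14*i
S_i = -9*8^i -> [-9, -72, -576, -4608, -36864]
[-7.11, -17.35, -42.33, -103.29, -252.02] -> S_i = -7.11*2.44^i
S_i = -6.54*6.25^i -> [-6.54, -40.88, -255.47, -1596.68, -9979.25]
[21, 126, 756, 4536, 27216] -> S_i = 21*6^i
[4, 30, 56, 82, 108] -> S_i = 4 + 26*i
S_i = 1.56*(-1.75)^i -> [1.56, -2.73, 4.78, -8.36, 14.63]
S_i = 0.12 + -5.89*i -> [0.12, -5.77, -11.66, -17.55, -23.44]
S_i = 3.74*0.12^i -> [3.74, 0.45, 0.05, 0.01, 0.0]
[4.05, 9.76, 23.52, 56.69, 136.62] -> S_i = 4.05*2.41^i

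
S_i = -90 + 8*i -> [-90, -82, -74, -66, -58]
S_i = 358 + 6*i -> [358, 364, 370, 376, 382]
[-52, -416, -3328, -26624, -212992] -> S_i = -52*8^i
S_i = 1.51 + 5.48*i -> [1.51, 6.99, 12.47, 17.95, 23.43]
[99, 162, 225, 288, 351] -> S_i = 99 + 63*i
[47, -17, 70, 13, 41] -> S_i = Random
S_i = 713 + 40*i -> [713, 753, 793, 833, 873]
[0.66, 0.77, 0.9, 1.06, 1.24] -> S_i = 0.66*1.17^i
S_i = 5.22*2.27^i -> [5.22, 11.85, 26.9, 61.06, 138.6]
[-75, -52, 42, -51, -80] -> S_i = Random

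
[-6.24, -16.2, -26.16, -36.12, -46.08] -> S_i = -6.24 + -9.96*i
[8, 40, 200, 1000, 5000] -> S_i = 8*5^i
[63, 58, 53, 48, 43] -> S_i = 63 + -5*i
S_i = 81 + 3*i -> [81, 84, 87, 90, 93]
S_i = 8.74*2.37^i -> [8.74, 20.71, 49.09, 116.35, 275.74]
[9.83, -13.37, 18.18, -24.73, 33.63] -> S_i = 9.83*(-1.36)^i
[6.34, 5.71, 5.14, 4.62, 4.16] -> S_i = 6.34*0.90^i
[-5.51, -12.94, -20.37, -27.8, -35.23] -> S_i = -5.51 + -7.43*i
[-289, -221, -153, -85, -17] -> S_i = -289 + 68*i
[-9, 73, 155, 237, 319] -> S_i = -9 + 82*i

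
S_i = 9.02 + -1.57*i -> [9.02, 7.45, 5.88, 4.31, 2.74]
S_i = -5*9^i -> [-5, -45, -405, -3645, -32805]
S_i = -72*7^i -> [-72, -504, -3528, -24696, -172872]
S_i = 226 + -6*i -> [226, 220, 214, 208, 202]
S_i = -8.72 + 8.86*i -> [-8.72, 0.14, 9.0, 17.86, 26.72]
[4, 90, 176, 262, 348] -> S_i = 4 + 86*i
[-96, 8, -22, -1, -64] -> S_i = Random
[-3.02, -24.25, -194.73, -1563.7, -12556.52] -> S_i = -3.02*8.03^i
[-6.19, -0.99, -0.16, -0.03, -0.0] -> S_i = -6.19*0.16^i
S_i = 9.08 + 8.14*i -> [9.08, 17.22, 25.36, 33.5, 41.64]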